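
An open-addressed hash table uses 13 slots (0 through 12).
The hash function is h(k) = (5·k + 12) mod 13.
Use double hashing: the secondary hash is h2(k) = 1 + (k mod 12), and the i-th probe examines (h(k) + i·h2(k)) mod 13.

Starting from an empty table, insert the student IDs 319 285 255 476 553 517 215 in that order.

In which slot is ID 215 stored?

6

319: h=8 -> slot 8
285: h=7 -> slot 7
255: h=0 -> slot 0
476: h=0, h2=9, probe 0,9 -> slot 9
553: h=8, h2=2, probe 8,10 -> slot 10
517: h=10, h2=2, probe 10,12 -> slot 12
215: h=8, h2=12, probe 8,7,6 -> slot 6
Table: [255, ∅, ∅, ∅, ∅, ∅, 215, 285, 319, 476, 553, ∅, 517]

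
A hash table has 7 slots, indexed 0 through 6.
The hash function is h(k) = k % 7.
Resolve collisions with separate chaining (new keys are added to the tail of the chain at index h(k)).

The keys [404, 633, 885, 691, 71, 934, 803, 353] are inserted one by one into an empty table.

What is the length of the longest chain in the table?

4

Insert 404: h=5, bucket 5 empty -> new chain.
Insert 633: h=3, bucket 3 empty -> new chain.
Insert 885: h=3, bucket 3 nonempty -> append to chain.
Insert 691: h=5, bucket 5 nonempty -> append to chain.
Insert 71: h=1, bucket 1 empty -> new chain.
Insert 934: h=3, bucket 3 nonempty -> append to chain.
Insert 803: h=5, bucket 5 nonempty -> append to chain.
Insert 353: h=3, bucket 3 nonempty -> append to chain.
Final buckets:
0: ∅
1: 71
2: ∅
3: 633 -> 885 -> 934 -> 353
4: ∅
5: 404 -> 691 -> 803
6: ∅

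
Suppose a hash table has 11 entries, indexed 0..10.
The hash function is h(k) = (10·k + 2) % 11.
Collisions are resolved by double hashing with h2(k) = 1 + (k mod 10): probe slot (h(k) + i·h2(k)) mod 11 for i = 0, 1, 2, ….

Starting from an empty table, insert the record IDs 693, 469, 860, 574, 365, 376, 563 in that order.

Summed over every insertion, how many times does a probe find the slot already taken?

693: h=2 → slot 2
469: h=6 → slot 6
860: h=0 → slot 0
574: h=0, h2=5, probe 0,5 → slot 5
365: h=0, h2=6, probe 0,6,1 → slot 1
376: h=0, h2=7, probe 0,7 → slot 7
563: h=0, h2=4, probe 0,4 → slot 4
Table: [860, 365, 693, ., 563, 574, 469, 376, ., ., .]

5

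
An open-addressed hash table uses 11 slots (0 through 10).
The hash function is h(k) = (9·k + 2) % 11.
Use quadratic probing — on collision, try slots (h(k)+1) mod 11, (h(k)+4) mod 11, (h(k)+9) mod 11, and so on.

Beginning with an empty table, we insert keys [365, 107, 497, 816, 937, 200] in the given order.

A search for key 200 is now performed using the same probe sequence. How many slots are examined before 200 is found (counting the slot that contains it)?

5

Insert 365: h=9, slot 9 empty -> index 9.
Insert 107: h=8, slot 8 empty -> index 8.
Insert 497: h=9, slot 9 occupied -> index 10.
Insert 816: h=9, slots 9,10 occupied -> index 2.
Insert 937: h=9, slots 9,10,2 occupied -> index 7.
Insert 200: h=9, slots 9,10,2,7 occupied -> index 3.
Table: [_, _, 816, 200, _, _, _, 937, 107, 365, 497]
Lookup 200: h=9, probe 9,10,2,7,3 → found at 3.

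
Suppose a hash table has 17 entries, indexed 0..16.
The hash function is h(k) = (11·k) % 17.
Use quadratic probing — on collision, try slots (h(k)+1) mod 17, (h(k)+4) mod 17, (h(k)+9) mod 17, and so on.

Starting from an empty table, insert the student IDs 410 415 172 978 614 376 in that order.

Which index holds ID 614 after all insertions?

410 hashes to 5; slot 5 is free → place at 5.
415 hashes to 9; slot 9 is free → place at 9.
172 hashes to 5; 5 taken → place at 6.
978 hashes to 14; slot 14 is free → place at 14.
614 hashes to 5; 5,6,9,14 taken → place at 4.
376 hashes to 5; 5,6,9,14,4 taken → place at 13.
Table: [-, -, -, -, 614, 410, 172, -, -, 415, -, -, -, 376, 978, -, -]

4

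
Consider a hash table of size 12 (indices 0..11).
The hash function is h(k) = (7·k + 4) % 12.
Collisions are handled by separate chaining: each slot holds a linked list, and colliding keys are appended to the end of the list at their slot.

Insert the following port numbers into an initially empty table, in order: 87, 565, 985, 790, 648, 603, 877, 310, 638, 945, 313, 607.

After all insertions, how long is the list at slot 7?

87 -> bucket 1
565 -> bucket 11
985 -> bucket 11 (collision)
790 -> bucket 2
648 -> bucket 4
603 -> bucket 1 (collision)
877 -> bucket 11 (collision)
310 -> bucket 2 (collision)
638 -> bucket 6
945 -> bucket 7
313 -> bucket 11 (collision)
607 -> bucket 5
Final buckets:
0: —
1: 87 -> 603
2: 790 -> 310
3: —
4: 648
5: 607
6: 638
7: 945
8: —
9: —
10: —
11: 565 -> 985 -> 877 -> 313

1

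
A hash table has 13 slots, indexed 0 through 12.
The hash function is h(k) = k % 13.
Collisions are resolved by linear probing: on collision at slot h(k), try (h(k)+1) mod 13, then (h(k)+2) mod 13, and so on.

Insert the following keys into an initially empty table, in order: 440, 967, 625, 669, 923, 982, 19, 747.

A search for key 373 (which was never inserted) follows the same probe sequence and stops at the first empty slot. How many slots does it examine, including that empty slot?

Insert 440: h=11, slot 11 empty -> index 11.
Insert 967: h=5, slot 5 empty -> index 5.
Insert 625: h=1, slot 1 empty -> index 1.
Insert 669: h=6, slot 6 empty -> index 6.
Insert 923: h=0, slot 0 empty -> index 0.
Insert 982: h=7, slot 7 empty -> index 7.
Insert 19: h=6, slots 6,7 occupied -> index 8.
Insert 747: h=6, slots 6,7,8 occupied -> index 9.
Table: [923, 625, ∅, ∅, ∅, 967, 669, 982, 19, 747, ∅, 440, ∅]
Lookup 373: h=9, probe 9,10 → slot 10 empty, not found.

2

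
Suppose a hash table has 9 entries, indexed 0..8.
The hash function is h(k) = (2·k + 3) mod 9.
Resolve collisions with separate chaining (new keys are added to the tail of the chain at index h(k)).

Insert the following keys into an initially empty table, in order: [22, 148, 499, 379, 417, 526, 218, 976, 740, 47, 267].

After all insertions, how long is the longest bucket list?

5

Insert 22: h=2, bucket 2 empty -> new chain.
Insert 148: h=2, bucket 2 nonempty -> append to chain.
Insert 499: h=2, bucket 2 nonempty -> append to chain.
Insert 379: h=5, bucket 5 empty -> new chain.
Insert 417: h=0, bucket 0 empty -> new chain.
Insert 526: h=2, bucket 2 nonempty -> append to chain.
Insert 218: h=7, bucket 7 empty -> new chain.
Insert 976: h=2, bucket 2 nonempty -> append to chain.
Insert 740: h=7, bucket 7 nonempty -> append to chain.
Insert 47: h=7, bucket 7 nonempty -> append to chain.
Insert 267: h=6, bucket 6 empty -> new chain.
Final buckets:
0: 417
1: —
2: 22 -> 148 -> 499 -> 526 -> 976
3: —
4: —
5: 379
6: 267
7: 218 -> 740 -> 47
8: —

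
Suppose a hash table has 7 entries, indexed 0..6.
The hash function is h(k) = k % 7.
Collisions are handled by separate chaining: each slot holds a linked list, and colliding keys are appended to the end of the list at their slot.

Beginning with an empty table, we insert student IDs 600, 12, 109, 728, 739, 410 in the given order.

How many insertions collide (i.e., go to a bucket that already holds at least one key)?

3

600 → bucket 5
12 → bucket 5 (collision)
109 → bucket 4
728 → bucket 0
739 → bucket 4 (collision)
410 → bucket 4 (collision)
Final buckets:
0: 728
1: .
2: .
3: .
4: 109 -> 739 -> 410
5: 600 -> 12
6: .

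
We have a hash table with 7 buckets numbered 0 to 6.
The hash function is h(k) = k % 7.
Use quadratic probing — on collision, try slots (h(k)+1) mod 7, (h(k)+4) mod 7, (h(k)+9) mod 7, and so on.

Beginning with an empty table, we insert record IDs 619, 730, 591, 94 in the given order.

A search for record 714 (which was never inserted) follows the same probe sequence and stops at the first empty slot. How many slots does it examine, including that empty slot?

Insert 619: h=3, slot 3 empty => index 3.
Insert 730: h=2, slot 2 empty => index 2.
Insert 591: h=3, slot 3 occupied => index 4.
Insert 94: h=3, slots 3,4 occupied => index 0.
Table: [94, -, 730, 619, 591, -, -]
Lookup 714: h=0, probe 0,1 → slot 1 empty, not found.

2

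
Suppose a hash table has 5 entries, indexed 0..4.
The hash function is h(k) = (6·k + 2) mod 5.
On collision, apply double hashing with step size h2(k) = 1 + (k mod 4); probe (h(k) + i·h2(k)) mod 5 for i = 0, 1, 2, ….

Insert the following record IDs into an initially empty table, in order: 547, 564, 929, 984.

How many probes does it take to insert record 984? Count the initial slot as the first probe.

2

547 hashes to 4; slot 4 is free -> place at 4.
564 hashes to 1; slot 1 is free -> place at 1.
929 hashes to 1, h2=2; 1 taken -> place at 3.
984 hashes to 1, h2=1; 1 taken -> place at 2.
Table: [-, 564, 984, 929, 547]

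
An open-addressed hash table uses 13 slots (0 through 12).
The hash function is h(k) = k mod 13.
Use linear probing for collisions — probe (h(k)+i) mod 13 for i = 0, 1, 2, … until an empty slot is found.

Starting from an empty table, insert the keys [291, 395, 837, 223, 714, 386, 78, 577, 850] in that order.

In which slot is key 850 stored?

291 hashes to 5; slot 5 is free → place at 5.
395 hashes to 5; 5 taken → place at 6.
837 hashes to 5; 5,6 taken → place at 7.
223 hashes to 2; slot 2 is free → place at 2.
714 hashes to 12; slot 12 is free → place at 12.
386 hashes to 9; slot 9 is free → place at 9.
78 hashes to 0; slot 0 is free → place at 0.
577 hashes to 5; 5,6,7 taken → place at 8.
850 hashes to 5; 5,6,7,8,9 taken → place at 10.
Table: [78, ∅, 223, ∅, ∅, 291, 395, 837, 577, 386, 850, ∅, 714]

10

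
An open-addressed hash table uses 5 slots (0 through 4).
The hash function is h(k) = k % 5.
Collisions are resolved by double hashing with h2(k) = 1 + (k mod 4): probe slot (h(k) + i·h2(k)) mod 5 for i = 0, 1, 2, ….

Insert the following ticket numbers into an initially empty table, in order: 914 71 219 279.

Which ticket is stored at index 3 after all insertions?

914 hashes to 4; slot 4 is free -> place at 4.
71 hashes to 1; slot 1 is free -> place at 1.
219 hashes to 4, h2=4; 4 taken -> place at 3.
279 hashes to 4, h2=4; 4,3 taken -> place at 2.
Table: [—, 71, 279, 219, 914]

219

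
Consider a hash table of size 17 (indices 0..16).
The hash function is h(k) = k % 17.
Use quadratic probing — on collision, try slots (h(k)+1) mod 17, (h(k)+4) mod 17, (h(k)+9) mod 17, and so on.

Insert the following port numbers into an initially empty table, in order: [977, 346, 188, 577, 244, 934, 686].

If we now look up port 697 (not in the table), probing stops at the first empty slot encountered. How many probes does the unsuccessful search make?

3

977 hashes to 8; slot 8 is free → place at 8.
346 hashes to 6; slot 6 is free → place at 6.
188 hashes to 1; slot 1 is free → place at 1.
577 hashes to 16; slot 16 is free → place at 16.
244 hashes to 6; 6 taken → place at 7.
934 hashes to 16; 16 taken → place at 0.
686 hashes to 6; 6,7 taken → place at 10.
Table: [934, 188, -, -, -, -, 346, 244, 977, -, 686, -, -, -, -, -, 577]
Lookup 697: h=0, probe 0,1,4 → slot 4 empty, not found.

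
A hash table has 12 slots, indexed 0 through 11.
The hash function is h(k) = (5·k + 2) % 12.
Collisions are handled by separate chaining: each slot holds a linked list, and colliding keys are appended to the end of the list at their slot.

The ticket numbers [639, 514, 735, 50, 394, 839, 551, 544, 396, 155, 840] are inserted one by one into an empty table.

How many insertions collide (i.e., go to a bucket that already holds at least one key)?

Insert 639: h=5, bucket 5 empty → new chain.
Insert 514: h=4, bucket 4 empty → new chain.
Insert 735: h=5, bucket 5 nonempty → append to chain.
Insert 50: h=0, bucket 0 empty → new chain.
Insert 394: h=4, bucket 4 nonempty → append to chain.
Insert 839: h=9, bucket 9 empty → new chain.
Insert 551: h=9, bucket 9 nonempty → append to chain.
Insert 544: h=10, bucket 10 empty → new chain.
Insert 396: h=2, bucket 2 empty → new chain.
Insert 155: h=9, bucket 9 nonempty → append to chain.
Insert 840: h=2, bucket 2 nonempty → append to chain.
Final buckets:
0: 50
1: —
2: 396 -> 840
3: —
4: 514 -> 394
5: 639 -> 735
6: —
7: —
8: —
9: 839 -> 551 -> 155
10: 544
11: —

5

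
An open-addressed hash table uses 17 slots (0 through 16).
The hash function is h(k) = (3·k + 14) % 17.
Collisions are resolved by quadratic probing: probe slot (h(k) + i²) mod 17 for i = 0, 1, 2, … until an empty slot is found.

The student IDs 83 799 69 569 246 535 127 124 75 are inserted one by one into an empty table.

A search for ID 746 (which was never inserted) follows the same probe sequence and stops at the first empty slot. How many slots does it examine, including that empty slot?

Insert 83: h=8, slot 8 empty => index 8.
Insert 799: h=14, slot 14 empty => index 14.
Insert 69: h=0, slot 0 empty => index 0.
Insert 569: h=4, slot 4 empty => index 4.
Insert 246: h=4, slot 4 occupied => index 5.
Insert 535: h=4, slots 4,5,8 occupied => index 13.
Insert 127: h=4, slots 4,5,8,13 occupied => index 3.
Insert 124: h=12, slot 12 empty => index 12.
Insert 75: h=1, slot 1 empty => index 1.
Table: [69, 75, ., 127, 569, 246, ., ., 83, ., ., ., 124, 535, 799, ., .]
Lookup 746: h=8, probe 8,9 → slot 9 empty, not found.

2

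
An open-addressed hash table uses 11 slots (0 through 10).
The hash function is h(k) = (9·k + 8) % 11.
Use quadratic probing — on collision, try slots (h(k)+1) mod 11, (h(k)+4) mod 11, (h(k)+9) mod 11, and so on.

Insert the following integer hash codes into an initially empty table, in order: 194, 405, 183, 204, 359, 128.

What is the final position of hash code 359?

9

194: h=5 -> slot 5
405: h=1 -> slot 1
183: h=5, probe 5,6 -> slot 6
204: h=7 -> slot 7
359: h=5, probe 5,6,9 -> slot 9
128: h=5, probe 5,6,9,3 -> slot 3
Table: [∅, 405, ∅, 128, ∅, 194, 183, 204, ∅, 359, ∅]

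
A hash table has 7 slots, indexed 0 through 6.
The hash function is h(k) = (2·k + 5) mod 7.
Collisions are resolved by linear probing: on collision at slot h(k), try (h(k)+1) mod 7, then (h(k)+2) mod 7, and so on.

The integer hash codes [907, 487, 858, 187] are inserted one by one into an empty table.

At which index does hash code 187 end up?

907 hashes to 6; slot 6 is free => place at 6.
487 hashes to 6; 6 taken => place at 0.
858 hashes to 6; 6,0 taken => place at 1.
187 hashes to 1; 1 taken => place at 2.
Table: [487, 858, 187, ., ., ., 907]

2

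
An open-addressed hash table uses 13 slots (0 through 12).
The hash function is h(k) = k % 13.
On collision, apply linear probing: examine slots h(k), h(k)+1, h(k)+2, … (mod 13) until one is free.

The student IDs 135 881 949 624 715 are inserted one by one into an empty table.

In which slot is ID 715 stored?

135 hashes to 5; slot 5 is free -> place at 5.
881 hashes to 10; slot 10 is free -> place at 10.
949 hashes to 0; slot 0 is free -> place at 0.
624 hashes to 0; 0 taken -> place at 1.
715 hashes to 0; 0,1 taken -> place at 2.
Table: [949, 624, 715, ., ., 135, ., ., ., ., 881, ., .]

2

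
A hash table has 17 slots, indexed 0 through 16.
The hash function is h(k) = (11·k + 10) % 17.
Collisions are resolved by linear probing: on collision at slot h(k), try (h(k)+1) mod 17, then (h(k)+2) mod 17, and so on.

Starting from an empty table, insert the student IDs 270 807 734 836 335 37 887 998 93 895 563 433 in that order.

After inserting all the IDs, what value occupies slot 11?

37

270: h=5 -> slot 5
807: h=13 -> slot 13
734: h=9 -> slot 9
836: h=9, probe 9,10 -> slot 10
335: h=6 -> slot 6
37: h=9, probe 9,10,11 -> slot 11
887: h=9, probe 9,10,11,12 -> slot 12
998: h=6, probe 6,7 -> slot 7
93: h=13, probe 13,14 -> slot 14
895: h=12, probe 12,13,14,15 -> slot 15
563: h=15, probe 15,16 -> slot 16
433: h=13, probe 13,14,15,16,0 -> slot 0
Table: [433, ∅, ∅, ∅, ∅, 270, 335, 998, ∅, 734, 836, 37, 887, 807, 93, 895, 563]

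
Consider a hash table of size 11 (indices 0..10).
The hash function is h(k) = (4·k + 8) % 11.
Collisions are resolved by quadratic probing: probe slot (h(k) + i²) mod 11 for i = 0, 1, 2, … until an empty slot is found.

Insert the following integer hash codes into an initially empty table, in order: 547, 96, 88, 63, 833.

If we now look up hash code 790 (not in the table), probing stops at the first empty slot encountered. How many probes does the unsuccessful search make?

547 hashes to 7; slot 7 is free -> place at 7.
96 hashes to 7; 7 taken -> place at 8.
88 hashes to 8; 8 taken -> place at 9.
63 hashes to 7; 7,8 taken -> place at 0.
833 hashes to 7; 7,8,0 taken -> place at 5.
Table: [63, -, -, -, -, 833, -, 547, 96, 88, -]
Lookup 790: h=0, probe 0,1 → slot 1 empty, not found.

2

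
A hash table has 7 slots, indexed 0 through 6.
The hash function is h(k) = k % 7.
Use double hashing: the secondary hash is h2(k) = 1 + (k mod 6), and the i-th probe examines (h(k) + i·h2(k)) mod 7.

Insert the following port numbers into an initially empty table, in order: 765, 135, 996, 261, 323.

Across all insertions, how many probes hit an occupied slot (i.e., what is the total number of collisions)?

5

765 hashes to 2; slot 2 is free -> place at 2.
135 hashes to 2, h2=4; 2 taken -> place at 6.
996 hashes to 2, h2=1; 2 taken -> place at 3.
261 hashes to 2, h2=4; 2,6,3 taken -> place at 0.
323 hashes to 1; slot 1 is free -> place at 1.
Table: [261, 323, 765, 996, —, —, 135]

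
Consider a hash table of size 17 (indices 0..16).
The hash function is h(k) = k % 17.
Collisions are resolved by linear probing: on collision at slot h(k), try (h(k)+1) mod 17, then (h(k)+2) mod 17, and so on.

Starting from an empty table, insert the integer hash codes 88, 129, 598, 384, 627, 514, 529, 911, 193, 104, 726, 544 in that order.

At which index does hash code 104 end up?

88: h=3 -> slot 3
129: h=10 -> slot 10
598: h=3, probe 3,4 -> slot 4
384: h=10, probe 10,11 -> slot 11
627: h=15 -> slot 15
514: h=4, probe 4,5 -> slot 5
529: h=2 -> slot 2
911: h=10, probe 10,11,12 -> slot 12
193: h=6 -> slot 6
104: h=2, probe 2,3,4,5,6,7 -> slot 7
726: h=12, probe 12,13 -> slot 13
544: h=0 -> slot 0
Table: [544, -, 529, 88, 598, 514, 193, 104, -, -, 129, 384, 911, 726, -, 627, -]

7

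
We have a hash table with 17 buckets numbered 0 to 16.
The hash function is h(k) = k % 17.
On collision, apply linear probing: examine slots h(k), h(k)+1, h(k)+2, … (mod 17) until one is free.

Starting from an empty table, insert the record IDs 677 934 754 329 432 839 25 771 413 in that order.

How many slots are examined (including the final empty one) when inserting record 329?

677 hashes to 14; slot 14 is free → place at 14.
934 hashes to 16; slot 16 is free → place at 16.
754 hashes to 6; slot 6 is free → place at 6.
329 hashes to 6; 6 taken → place at 7.
432 hashes to 7; 7 taken → place at 8.
839 hashes to 6; 6,7,8 taken → place at 9.
25 hashes to 8; 8,9 taken → place at 10.
771 hashes to 6; 6,7,8,9,10 taken → place at 11.
413 hashes to 5; slot 5 is free → place at 5.
Table: [—, —, —, —, —, 413, 754, 329, 432, 839, 25, 771, —, —, 677, —, 934]

2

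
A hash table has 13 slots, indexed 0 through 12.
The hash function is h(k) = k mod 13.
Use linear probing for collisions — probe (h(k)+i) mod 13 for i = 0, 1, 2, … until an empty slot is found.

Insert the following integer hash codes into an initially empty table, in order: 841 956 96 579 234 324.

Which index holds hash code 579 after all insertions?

841: h=9 → slot 9
956: h=7 → slot 7
96: h=5 → slot 5
579: h=7, probe 7,8 → slot 8
234: h=0 → slot 0
324: h=12 → slot 12
Table: [234, _, _, _, _, 96, _, 956, 579, 841, _, _, 324]

8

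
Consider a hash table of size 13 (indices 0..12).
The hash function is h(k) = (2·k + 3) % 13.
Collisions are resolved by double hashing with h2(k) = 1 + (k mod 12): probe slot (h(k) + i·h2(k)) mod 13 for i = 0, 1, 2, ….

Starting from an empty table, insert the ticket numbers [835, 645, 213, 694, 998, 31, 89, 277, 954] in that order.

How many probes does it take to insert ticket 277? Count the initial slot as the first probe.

835: h=9 → slot 9
645: h=6 → slot 6
213: h=0 → slot 0
694: h=0, h2=11, probe 0,11 → slot 11
998: h=10 → slot 10
31: h=0, h2=8, probe 0,8 → slot 8
89: h=12 → slot 12
277: h=11, h2=2, probe 11,0,2 → slot 2
954: h=0, h2=7, probe 0,7 → slot 7
Table: [213, —, 277, —, —, —, 645, 954, 31, 835, 998, 694, 89]

3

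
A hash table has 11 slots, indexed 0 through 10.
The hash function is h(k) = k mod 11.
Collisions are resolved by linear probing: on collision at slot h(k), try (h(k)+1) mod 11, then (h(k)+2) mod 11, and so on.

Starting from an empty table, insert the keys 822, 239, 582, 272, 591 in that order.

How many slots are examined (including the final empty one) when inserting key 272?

822: h=8 => slot 8
239: h=8, probe 8,9 => slot 9
582: h=10 => slot 10
272: h=8, probe 8,9,10,0 => slot 0
591: h=8, probe 8,9,10,0,1 => slot 1
Table: [272, 591, ∅, ∅, ∅, ∅, ∅, ∅, 822, 239, 582]

4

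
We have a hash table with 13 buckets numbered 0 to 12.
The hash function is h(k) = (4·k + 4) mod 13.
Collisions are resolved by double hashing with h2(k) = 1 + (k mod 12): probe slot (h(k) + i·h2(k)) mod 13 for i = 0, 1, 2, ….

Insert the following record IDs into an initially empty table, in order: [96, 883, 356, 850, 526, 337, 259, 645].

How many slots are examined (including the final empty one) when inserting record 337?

Insert 96: h=11, slot 11 empty => index 11.
Insert 883: h=0, slot 0 empty => index 0.
Insert 356: h=11, h2=9, slot 11 occupied => index 7.
Insert 850: h=11, h2=11, slot 11 occupied => index 9.
Insert 526: h=2, slot 2 empty => index 2.
Insert 337: h=0, h2=2, slots 0,2 occupied => index 4.
Insert 259: h=0, h2=8, slot 0 occupied => index 8.
Insert 645: h=10, slot 10 empty => index 10.
Table: [883, -, 526, -, 337, -, -, 356, 259, 850, 645, 96, -]

3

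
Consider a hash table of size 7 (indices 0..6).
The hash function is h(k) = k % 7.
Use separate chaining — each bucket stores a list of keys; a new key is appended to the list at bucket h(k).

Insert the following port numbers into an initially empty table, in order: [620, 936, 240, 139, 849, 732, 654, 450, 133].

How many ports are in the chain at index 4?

Insert 620: h=4, bucket 4 empty -> new chain.
Insert 936: h=5, bucket 5 empty -> new chain.
Insert 240: h=2, bucket 2 empty -> new chain.
Insert 139: h=6, bucket 6 empty -> new chain.
Insert 849: h=2, bucket 2 nonempty -> append to chain.
Insert 732: h=4, bucket 4 nonempty -> append to chain.
Insert 654: h=3, bucket 3 empty -> new chain.
Insert 450: h=2, bucket 2 nonempty -> append to chain.
Insert 133: h=0, bucket 0 empty -> new chain.
Final buckets:
0: 133
1: _
2: 240 -> 849 -> 450
3: 654
4: 620 -> 732
5: 936
6: 139

2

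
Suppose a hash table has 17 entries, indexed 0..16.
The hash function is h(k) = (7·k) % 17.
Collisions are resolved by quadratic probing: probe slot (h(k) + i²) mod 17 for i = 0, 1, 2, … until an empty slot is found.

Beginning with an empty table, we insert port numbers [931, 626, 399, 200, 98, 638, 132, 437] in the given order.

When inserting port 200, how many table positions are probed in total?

2

931: h=6 → slot 6
626: h=13 → slot 13
399: h=5 → slot 5
200: h=6, probe 6,7 → slot 7
98: h=6, probe 6,7,10 → slot 10
638: h=12 → slot 12
132: h=6, probe 6,7,10,15 → slot 15
437: h=16 → slot 16
Table: [∅, ∅, ∅, ∅, ∅, 399, 931, 200, ∅, ∅, 98, ∅, 638, 626, ∅, 132, 437]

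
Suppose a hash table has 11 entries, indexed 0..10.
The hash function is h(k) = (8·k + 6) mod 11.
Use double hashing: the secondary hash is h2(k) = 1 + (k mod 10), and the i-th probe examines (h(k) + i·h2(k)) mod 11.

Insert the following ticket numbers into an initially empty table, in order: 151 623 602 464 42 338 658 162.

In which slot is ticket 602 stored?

151 hashes to 4; slot 4 is free → place at 4.
623 hashes to 7; slot 7 is free → place at 7.
602 hashes to 4, h2=3; 4,7 taken → place at 10.
464 hashes to 0; slot 0 is free → place at 0.
42 hashes to 1; slot 1 is free → place at 1.
338 hashes to 4, h2=9; 4 taken → place at 2.
658 hashes to 1, h2=9; 1,10 taken → place at 8.
162 hashes to 4, h2=3; 4,7,10,2 taken → place at 5.
Table: [464, 42, 338, _, 151, 162, _, 623, 658, _, 602]

10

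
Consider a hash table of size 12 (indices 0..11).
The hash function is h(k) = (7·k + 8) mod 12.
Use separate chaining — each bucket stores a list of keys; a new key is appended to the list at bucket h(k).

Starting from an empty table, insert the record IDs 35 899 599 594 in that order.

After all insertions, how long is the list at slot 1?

3

35 -> bucket 1
899 -> bucket 1 (collision)
599 -> bucket 1 (collision)
594 -> bucket 2
Final buckets:
0: _
1: 35 -> 899 -> 599
2: 594
3: _
4: _
5: _
6: _
7: _
8: _
9: _
10: _
11: _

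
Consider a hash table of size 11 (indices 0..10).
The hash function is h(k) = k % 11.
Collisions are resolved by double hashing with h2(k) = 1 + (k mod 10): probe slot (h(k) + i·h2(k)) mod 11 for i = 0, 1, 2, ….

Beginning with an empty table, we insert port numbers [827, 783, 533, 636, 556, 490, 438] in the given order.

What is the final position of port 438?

Insert 827: h=2, slot 2 empty => index 2.
Insert 783: h=2, h2=4, slot 2 occupied => index 6.
Insert 533: h=5, slot 5 empty => index 5.
Insert 636: h=9, slot 9 empty => index 9.
Insert 556: h=6, h2=7, slots 6,2,9,5 occupied => index 1.
Insert 490: h=6, h2=1, slot 6 occupied => index 7.
Insert 438: h=9, h2=9, slots 9,7,5 occupied => index 3.
Table: [—, 556, 827, 438, —, 533, 783, 490, —, 636, —]

3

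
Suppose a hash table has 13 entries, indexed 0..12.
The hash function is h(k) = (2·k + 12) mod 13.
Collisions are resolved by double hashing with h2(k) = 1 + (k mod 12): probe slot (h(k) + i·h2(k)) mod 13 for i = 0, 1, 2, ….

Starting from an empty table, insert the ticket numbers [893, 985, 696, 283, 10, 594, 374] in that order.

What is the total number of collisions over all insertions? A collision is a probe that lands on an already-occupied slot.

5

Insert 893: h=4, slot 4 empty => index 4.
Insert 985: h=6, slot 6 empty => index 6.
Insert 696: h=0, slot 0 empty => index 0.
Insert 283: h=6, h2=8, slot 6 occupied => index 1.
Insert 10: h=6, h2=11, slots 6,4 occupied => index 2.
Insert 594: h=4, h2=7, slot 4 occupied => index 11.
Insert 374: h=6, h2=3, slot 6 occupied => index 9.
Table: [696, 283, 10, ∅, 893, ∅, 985, ∅, ∅, 374, ∅, 594, ∅]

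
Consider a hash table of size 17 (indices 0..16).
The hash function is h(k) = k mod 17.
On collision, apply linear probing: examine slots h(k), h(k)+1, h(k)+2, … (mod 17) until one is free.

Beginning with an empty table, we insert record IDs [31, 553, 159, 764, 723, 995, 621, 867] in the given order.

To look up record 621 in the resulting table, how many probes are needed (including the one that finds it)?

4

Insert 31: h=14, slot 14 empty => index 14.
Insert 553: h=9, slot 9 empty => index 9.
Insert 159: h=6, slot 6 empty => index 6.
Insert 764: h=16, slot 16 empty => index 16.
Insert 723: h=9, slot 9 occupied => index 10.
Insert 995: h=9, slots 9,10 occupied => index 11.
Insert 621: h=9, slots 9,10,11 occupied => index 12.
Insert 867: h=0, slot 0 empty => index 0.
Table: [867, _, _, _, _, _, 159, _, _, 553, 723, 995, 621, _, 31, _, 764]
Lookup 621: h=9, probe 9,10,11,12 → found at 12.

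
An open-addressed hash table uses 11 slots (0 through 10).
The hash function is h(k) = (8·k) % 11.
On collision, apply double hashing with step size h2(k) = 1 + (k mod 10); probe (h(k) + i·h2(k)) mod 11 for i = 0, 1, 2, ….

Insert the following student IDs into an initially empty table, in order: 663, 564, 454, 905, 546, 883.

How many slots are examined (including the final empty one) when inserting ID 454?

3

663: h=2 → slot 2
564: h=2, h2=5, probe 2,7 → slot 7
454: h=2, h2=5, probe 2,7,1 → slot 1
905: h=2, h2=6, probe 2,8 → slot 8
546: h=1, h2=7, probe 1,8,4 → slot 4
883: h=2, h2=4, probe 2,6 → slot 6
Table: [—, 454, 663, —, 546, —, 883, 564, 905, —, —]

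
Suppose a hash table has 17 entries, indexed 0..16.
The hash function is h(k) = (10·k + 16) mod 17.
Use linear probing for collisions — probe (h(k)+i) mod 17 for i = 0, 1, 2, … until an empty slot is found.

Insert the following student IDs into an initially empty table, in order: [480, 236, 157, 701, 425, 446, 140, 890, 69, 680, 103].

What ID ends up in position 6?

480: h=5 → slot 5
236: h=13 → slot 13
157: h=5, probe 5,6 → slot 6
701: h=5, probe 5,6,7 → slot 7
425: h=16 → slot 16
446: h=5, probe 5,6,7,8 → slot 8
140: h=5, probe 5,6,7,8,9 → slot 9
890: h=8, probe 8,9,10 → slot 10
69: h=9, probe 9,10,11 → slot 11
680: h=16, probe 16,0 → slot 0
103: h=9, probe 9,10,11,12 → slot 12
Table: [680, _, _, _, _, 480, 157, 701, 446, 140, 890, 69, 103, 236, _, _, 425]

157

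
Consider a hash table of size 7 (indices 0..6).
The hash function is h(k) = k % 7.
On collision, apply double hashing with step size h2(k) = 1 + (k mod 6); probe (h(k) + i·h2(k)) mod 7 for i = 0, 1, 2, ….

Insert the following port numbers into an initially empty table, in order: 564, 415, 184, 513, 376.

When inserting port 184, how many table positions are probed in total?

Insert 564: h=4, slot 4 empty → index 4.
Insert 415: h=2, slot 2 empty → index 2.
Insert 184: h=2, h2=5, slot 2 occupied → index 0.
Insert 513: h=2, h2=4, slot 2 occupied → index 6.
Insert 376: h=5, slot 5 empty → index 5.
Table: [184, ., 415, ., 564, 376, 513]

2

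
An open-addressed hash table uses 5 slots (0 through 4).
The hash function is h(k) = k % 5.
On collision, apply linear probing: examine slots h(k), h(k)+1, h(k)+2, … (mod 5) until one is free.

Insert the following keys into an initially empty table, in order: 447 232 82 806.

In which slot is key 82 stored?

4

447: h=2 → slot 2
232: h=2, probe 2,3 → slot 3
82: h=2, probe 2,3,4 → slot 4
806: h=1 → slot 1
Table: [∅, 806, 447, 232, 82]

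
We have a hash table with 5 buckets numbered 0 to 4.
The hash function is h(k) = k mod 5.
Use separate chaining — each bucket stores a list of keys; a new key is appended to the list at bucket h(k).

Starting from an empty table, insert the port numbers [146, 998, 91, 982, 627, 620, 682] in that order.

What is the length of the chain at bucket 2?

146 -> bucket 1
998 -> bucket 3
91 -> bucket 1 (collision)
982 -> bucket 2
627 -> bucket 2 (collision)
620 -> bucket 0
682 -> bucket 2 (collision)
Final buckets:
0: 620
1: 146 -> 91
2: 982 -> 627 -> 682
3: 998
4: ∅

3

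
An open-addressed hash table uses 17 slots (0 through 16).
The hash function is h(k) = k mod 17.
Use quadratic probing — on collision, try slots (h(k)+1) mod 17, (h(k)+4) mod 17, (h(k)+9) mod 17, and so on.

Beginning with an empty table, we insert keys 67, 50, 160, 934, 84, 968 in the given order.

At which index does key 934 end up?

3

67 hashes to 16; slot 16 is free => place at 16.
50 hashes to 16; 16 taken => place at 0.
160 hashes to 7; slot 7 is free => place at 7.
934 hashes to 16; 16,0 taken => place at 3.
84 hashes to 16; 16,0,3 taken => place at 8.
968 hashes to 16; 16,0,3,8 taken => place at 15.
Table: [50, —, —, 934, —, —, —, 160, 84, —, —, —, —, —, —, 968, 67]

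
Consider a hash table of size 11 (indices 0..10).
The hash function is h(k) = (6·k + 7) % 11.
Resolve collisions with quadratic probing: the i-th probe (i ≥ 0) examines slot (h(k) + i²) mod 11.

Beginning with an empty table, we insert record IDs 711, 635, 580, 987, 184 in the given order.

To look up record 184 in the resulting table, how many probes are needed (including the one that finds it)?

4

711 hashes to 5; slot 5 is free => place at 5.
635 hashes to 0; slot 0 is free => place at 0.
580 hashes to 0; 0 taken => place at 1.
987 hashes to 0; 0,1 taken => place at 4.
184 hashes to 0; 0,1,4 taken => place at 9.
Table: [635, 580, -, -, 987, 711, -, -, -, 184, -]
Lookup 184: h=0, probe 0,1,4,9 → found at 9.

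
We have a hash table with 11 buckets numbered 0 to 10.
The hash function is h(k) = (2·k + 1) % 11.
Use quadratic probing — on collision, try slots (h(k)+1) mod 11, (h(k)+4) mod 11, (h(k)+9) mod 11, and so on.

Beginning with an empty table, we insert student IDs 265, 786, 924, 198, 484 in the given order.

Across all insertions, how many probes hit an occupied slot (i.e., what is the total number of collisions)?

Insert 265: h=3, slot 3 empty => index 3.
Insert 786: h=0, slot 0 empty => index 0.
Insert 924: h=1, slot 1 empty => index 1.
Insert 198: h=1, slot 1 occupied => index 2.
Insert 484: h=1, slots 1,2 occupied => index 5.
Table: [786, 924, 198, 265, —, 484, —, —, —, —, —]

3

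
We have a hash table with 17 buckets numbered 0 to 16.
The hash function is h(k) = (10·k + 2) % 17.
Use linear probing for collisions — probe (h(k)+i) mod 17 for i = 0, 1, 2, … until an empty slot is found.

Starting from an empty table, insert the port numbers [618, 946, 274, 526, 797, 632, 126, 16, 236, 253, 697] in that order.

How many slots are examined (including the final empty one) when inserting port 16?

4

Insert 618: h=11, slot 11 empty -> index 11.
Insert 946: h=10, slot 10 empty -> index 10.
Insert 274: h=5, slot 5 empty -> index 5.
Insert 526: h=9, slot 9 empty -> index 9.
Insert 797: h=16, slot 16 empty -> index 16.
Insert 632: h=15, slot 15 empty -> index 15.
Insert 126: h=4, slot 4 empty -> index 4.
Insert 16: h=9, slots 9,10,11 occupied -> index 12.
Insert 236: h=16, slot 16 occupied -> index 0.
Insert 253: h=16, slots 16,0 occupied -> index 1.
Insert 697: h=2, slot 2 empty -> index 2.
Table: [236, 253, 697, _, 126, 274, _, _, _, 526, 946, 618, 16, _, _, 632, 797]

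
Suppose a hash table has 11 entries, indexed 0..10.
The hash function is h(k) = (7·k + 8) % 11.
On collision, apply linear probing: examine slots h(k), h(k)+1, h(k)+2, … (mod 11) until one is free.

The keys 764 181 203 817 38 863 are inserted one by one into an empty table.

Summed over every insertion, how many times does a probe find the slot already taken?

10

764: h=10 → slot 10
181: h=10, probe 10,0 → slot 0
203: h=10, probe 10,0,1 → slot 1
817: h=7 → slot 7
38: h=10, probe 10,0,1,2 → slot 2
863: h=10, probe 10,0,1,2,3 → slot 3
Table: [181, 203, 38, 863, ∅, ∅, ∅, 817, ∅, ∅, 764]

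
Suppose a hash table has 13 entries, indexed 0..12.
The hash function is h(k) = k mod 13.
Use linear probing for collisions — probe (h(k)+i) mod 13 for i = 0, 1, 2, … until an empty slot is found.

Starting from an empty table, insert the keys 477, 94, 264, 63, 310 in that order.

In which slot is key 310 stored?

12

477 hashes to 9; slot 9 is free => place at 9.
94 hashes to 3; slot 3 is free => place at 3.
264 hashes to 4; slot 4 is free => place at 4.
63 hashes to 11; slot 11 is free => place at 11.
310 hashes to 11; 11 taken => place at 12.
Table: [—, —, —, 94, 264, —, —, —, —, 477, —, 63, 310]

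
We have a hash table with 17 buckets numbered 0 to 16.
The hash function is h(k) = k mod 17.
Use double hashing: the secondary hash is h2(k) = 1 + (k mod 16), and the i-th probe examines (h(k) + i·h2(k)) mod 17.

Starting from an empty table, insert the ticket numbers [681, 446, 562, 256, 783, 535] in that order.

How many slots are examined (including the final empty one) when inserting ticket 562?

681 hashes to 1; slot 1 is free => place at 1.
446 hashes to 4; slot 4 is free => place at 4.
562 hashes to 1, h2=3; 1,4 taken => place at 7.
256 hashes to 1, h2=1; 1 taken => place at 2.
783 hashes to 1, h2=16; 1 taken => place at 0.
535 hashes to 8; slot 8 is free => place at 8.
Table: [783, 681, 256, ∅, 446, ∅, ∅, 562, 535, ∅, ∅, ∅, ∅, ∅, ∅, ∅, ∅]

3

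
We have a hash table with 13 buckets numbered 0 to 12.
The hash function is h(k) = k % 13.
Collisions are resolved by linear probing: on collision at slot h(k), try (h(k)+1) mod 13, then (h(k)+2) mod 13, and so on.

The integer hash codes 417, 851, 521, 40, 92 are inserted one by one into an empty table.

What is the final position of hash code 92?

417 hashes to 1; slot 1 is free => place at 1.
851 hashes to 6; slot 6 is free => place at 6.
521 hashes to 1; 1 taken => place at 2.
40 hashes to 1; 1,2 taken => place at 3.
92 hashes to 1; 1,2,3 taken => place at 4.
Table: [-, 417, 521, 40, 92, -, 851, -, -, -, -, -, -]

4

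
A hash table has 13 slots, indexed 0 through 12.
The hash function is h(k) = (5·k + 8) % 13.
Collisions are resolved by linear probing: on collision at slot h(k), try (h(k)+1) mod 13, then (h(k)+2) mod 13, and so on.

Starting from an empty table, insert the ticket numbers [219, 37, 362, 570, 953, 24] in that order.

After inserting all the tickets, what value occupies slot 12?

37

Insert 219: h=11, slot 11 empty -> index 11.
Insert 37: h=11, slot 11 occupied -> index 12.
Insert 362: h=11, slots 11,12 occupied -> index 0.
Insert 570: h=11, slots 11,12,0 occupied -> index 1.
Insert 953: h=2, slot 2 empty -> index 2.
Insert 24: h=11, slots 11,12,0,1,2 occupied -> index 3.
Table: [362, 570, 953, 24, —, —, —, —, —, —, —, 219, 37]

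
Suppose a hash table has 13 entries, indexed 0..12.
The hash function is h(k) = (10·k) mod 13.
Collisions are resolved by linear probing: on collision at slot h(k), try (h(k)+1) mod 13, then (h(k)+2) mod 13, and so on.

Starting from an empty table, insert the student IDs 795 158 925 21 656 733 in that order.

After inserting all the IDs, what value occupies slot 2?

795: h=7 -> slot 7
158: h=7, probe 7,8 -> slot 8
925: h=7, probe 7,8,9 -> slot 9
21: h=2 -> slot 2
656: h=8, probe 8,9,10 -> slot 10
733: h=11 -> slot 11
Table: [-, -, 21, -, -, -, -, 795, 158, 925, 656, 733, -]

21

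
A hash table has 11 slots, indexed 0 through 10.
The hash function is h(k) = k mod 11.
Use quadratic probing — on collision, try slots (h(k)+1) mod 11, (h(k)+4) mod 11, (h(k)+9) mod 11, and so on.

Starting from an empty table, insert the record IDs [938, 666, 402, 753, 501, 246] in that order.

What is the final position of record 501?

10

Insert 938: h=3, slot 3 empty => index 3.
Insert 666: h=6, slot 6 empty => index 6.
Insert 402: h=6, slot 6 occupied => index 7.
Insert 753: h=5, slot 5 empty => index 5.
Insert 501: h=6, slots 6,7 occupied => index 10.
Insert 246: h=4, slot 4 empty => index 4.
Table: [—, —, —, 938, 246, 753, 666, 402, —, —, 501]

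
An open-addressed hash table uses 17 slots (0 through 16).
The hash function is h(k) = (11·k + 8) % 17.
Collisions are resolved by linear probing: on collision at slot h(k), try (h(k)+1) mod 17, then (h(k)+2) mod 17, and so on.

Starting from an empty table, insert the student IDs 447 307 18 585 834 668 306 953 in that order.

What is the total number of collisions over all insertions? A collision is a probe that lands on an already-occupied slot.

7

447 hashes to 12; slot 12 is free → place at 12.
307 hashes to 2; slot 2 is free → place at 2.
18 hashes to 2; 2 taken → place at 3.
585 hashes to 0; slot 0 is free → place at 0.
834 hashes to 2; 2,3 taken → place at 4.
668 hashes to 12; 12 taken → place at 13.
306 hashes to 8; slot 8 is free → place at 8.
953 hashes to 2; 2,3,4 taken → place at 5.
Table: [585, ., 307, 18, 834, 953, ., ., 306, ., ., ., 447, 668, ., ., .]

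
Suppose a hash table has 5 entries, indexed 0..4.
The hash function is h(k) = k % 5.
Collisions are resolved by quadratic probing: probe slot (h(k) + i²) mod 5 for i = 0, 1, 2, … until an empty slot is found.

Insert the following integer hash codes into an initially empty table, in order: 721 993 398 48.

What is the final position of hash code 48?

2

721: h=1 → slot 1
993: h=3 → slot 3
398: h=3, probe 3,4 → slot 4
48: h=3, probe 3,4,2 → slot 2
Table: [., 721, 48, 993, 398]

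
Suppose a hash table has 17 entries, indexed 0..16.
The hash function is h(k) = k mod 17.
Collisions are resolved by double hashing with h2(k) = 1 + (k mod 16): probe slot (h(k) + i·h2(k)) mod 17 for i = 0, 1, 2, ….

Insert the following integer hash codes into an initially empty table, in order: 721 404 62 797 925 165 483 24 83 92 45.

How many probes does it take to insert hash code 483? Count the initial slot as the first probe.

4

Insert 721: h=7, slot 7 empty => index 7.
Insert 404: h=13, slot 13 empty => index 13.
Insert 62: h=11, slot 11 empty => index 11.
Insert 797: h=15, slot 15 empty => index 15.
Insert 925: h=7, h2=14, slot 7 occupied => index 4.
Insert 165: h=12, slot 12 empty => index 12.
Insert 483: h=7, h2=4, slots 7,11,15 occupied => index 2.
Insert 24: h=7, h2=9, slot 7 occupied => index 16.
Insert 83: h=15, h2=4, slots 15,2 occupied => index 6.
Insert 92: h=7, h2=13, slot 7 occupied => index 3.
Insert 45: h=11, h2=14, slot 11 occupied => index 8.
Table: [∅, ∅, 483, 92, 925, ∅, 83, 721, 45, ∅, ∅, 62, 165, 404, ∅, 797, 24]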